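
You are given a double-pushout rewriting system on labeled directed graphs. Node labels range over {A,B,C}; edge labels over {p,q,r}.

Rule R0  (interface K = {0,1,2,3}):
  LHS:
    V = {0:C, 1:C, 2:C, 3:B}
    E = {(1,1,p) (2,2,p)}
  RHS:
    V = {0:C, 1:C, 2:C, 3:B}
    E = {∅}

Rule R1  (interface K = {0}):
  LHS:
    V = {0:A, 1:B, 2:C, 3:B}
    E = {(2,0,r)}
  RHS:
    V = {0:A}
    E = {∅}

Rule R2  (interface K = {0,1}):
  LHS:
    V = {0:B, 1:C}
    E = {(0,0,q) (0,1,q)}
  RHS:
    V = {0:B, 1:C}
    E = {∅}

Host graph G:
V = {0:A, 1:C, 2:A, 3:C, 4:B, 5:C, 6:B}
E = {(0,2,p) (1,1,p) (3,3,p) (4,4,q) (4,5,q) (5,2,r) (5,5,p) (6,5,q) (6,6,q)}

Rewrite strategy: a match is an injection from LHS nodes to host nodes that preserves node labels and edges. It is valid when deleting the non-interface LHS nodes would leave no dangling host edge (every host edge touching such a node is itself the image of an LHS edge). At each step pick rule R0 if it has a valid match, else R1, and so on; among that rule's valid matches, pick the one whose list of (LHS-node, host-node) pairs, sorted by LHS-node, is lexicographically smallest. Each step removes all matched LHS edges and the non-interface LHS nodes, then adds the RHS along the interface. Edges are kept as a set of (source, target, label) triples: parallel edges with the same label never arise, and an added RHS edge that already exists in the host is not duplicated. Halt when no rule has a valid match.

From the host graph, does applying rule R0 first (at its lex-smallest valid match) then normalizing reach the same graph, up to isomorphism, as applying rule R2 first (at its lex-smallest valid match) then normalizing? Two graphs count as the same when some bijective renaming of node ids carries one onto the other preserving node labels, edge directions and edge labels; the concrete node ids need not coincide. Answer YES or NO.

Answer: YES

Rewrite trace:
branch R0-first: apply at {0↦1, 1↦3, 2↦5, 3↦4} → |E|=7, then 3 more step(s) → NF |V|=4 |E|=2 V={0:A, 1:C, 2:A, 3:C} E=0-p->2 1-p->1
branch R2-first: apply at {0↦4, 1↦5} → |E|=7, then 3 more step(s) → NF |V|=4 |E|=2 V={0:A, 1:C, 2:A, 3:C} E=0-p->2 1-p->1
graphs isomorphic (equal up to label-preserving node renaming)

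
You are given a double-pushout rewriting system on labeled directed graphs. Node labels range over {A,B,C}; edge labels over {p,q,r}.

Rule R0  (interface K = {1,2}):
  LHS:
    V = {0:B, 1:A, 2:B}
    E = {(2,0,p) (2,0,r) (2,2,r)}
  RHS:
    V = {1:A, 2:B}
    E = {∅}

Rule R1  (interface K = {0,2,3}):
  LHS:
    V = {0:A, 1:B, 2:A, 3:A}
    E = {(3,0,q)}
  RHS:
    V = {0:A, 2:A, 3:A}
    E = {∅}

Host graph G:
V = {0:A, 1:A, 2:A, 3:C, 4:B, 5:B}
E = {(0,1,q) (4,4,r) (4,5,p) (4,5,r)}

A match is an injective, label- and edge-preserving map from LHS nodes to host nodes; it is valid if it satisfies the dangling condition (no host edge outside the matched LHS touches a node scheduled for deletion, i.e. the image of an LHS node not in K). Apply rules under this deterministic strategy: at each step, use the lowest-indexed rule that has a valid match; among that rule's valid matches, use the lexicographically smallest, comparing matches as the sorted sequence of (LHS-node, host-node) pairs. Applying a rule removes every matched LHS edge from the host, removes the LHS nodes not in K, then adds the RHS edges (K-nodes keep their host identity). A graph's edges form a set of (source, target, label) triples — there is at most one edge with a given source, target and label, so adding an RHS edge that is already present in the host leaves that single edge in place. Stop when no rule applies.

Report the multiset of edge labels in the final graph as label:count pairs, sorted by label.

Answer: (no edges)

Derivation:
start.  V:6 E:4  edges: 0-q->1 4-r->4 4-p->5 4-r->5
1. fire R0 via {0↦5, 1↦0, 2↦4}  →  V:5 E:1  edges: 0-q->1
2. fire R1 via {0↦1, 1↦4, 2↦2, 3↦0}  →  V:4 E:0  edges: ∅
halt: no rule applies after step 2
NF edges: []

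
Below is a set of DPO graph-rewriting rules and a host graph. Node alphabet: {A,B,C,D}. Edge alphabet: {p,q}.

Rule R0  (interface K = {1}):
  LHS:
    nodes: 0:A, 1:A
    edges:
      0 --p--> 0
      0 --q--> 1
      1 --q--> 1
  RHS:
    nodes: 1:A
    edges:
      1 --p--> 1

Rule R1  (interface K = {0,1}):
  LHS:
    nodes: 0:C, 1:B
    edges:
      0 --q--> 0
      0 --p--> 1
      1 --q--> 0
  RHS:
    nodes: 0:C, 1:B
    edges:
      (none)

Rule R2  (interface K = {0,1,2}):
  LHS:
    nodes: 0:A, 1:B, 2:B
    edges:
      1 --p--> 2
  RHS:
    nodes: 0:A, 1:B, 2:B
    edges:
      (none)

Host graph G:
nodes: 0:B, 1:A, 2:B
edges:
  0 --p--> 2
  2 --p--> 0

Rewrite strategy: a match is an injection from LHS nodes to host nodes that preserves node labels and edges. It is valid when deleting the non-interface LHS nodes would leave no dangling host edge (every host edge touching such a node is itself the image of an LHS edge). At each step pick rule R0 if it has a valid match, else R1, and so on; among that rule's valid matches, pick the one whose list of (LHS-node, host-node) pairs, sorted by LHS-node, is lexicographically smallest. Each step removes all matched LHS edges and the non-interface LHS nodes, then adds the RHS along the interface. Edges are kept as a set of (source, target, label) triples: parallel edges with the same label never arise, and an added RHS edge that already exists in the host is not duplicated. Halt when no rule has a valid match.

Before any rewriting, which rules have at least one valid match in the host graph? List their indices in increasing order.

R0: no valid match — LHS pattern not found
R1: no valid match — LHS pattern not found
R2: 2 valid matches — {0↦1, 1↦0, 2↦2}, {0↦1, 1↦2, 2↦0}

Answer: [R2]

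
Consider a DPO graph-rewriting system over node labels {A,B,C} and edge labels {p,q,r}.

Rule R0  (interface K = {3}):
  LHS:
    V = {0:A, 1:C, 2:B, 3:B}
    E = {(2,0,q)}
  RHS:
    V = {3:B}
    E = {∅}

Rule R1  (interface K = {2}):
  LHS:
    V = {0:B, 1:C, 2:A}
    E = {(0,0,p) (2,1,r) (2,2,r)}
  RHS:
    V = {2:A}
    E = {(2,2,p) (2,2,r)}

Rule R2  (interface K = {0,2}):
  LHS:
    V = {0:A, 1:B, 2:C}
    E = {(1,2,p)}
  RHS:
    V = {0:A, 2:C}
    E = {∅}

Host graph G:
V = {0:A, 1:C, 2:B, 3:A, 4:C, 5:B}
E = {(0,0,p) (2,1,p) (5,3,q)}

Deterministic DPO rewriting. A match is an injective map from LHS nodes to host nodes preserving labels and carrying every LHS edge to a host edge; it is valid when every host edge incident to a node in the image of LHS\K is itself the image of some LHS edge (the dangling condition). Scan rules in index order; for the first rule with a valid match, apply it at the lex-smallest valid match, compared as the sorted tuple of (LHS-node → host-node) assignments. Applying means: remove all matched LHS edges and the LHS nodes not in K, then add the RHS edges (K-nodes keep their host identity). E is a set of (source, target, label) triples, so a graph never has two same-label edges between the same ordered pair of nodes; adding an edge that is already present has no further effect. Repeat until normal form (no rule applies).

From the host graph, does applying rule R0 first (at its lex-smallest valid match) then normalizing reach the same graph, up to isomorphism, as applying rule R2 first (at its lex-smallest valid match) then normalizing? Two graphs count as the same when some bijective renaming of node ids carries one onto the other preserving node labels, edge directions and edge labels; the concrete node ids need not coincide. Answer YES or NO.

branch R0-first: apply at {0↦3, 1↦4, 2↦5, 3↦2} → |E|=2, then 1 more step(s) → NF |V|=2 |E|=1 V={0:A, 1:C} E=0-p->0
branch R2-first: apply at {0↦0, 1↦2, 2↦1} → |E|=2, then 0 more step(s) → NF |V|=5 |E|=2 V={0:A, 1:C, 3:A, 4:C, 5:B} E=0-p->0 5-q->3
graphs not isomorphic

Answer: NO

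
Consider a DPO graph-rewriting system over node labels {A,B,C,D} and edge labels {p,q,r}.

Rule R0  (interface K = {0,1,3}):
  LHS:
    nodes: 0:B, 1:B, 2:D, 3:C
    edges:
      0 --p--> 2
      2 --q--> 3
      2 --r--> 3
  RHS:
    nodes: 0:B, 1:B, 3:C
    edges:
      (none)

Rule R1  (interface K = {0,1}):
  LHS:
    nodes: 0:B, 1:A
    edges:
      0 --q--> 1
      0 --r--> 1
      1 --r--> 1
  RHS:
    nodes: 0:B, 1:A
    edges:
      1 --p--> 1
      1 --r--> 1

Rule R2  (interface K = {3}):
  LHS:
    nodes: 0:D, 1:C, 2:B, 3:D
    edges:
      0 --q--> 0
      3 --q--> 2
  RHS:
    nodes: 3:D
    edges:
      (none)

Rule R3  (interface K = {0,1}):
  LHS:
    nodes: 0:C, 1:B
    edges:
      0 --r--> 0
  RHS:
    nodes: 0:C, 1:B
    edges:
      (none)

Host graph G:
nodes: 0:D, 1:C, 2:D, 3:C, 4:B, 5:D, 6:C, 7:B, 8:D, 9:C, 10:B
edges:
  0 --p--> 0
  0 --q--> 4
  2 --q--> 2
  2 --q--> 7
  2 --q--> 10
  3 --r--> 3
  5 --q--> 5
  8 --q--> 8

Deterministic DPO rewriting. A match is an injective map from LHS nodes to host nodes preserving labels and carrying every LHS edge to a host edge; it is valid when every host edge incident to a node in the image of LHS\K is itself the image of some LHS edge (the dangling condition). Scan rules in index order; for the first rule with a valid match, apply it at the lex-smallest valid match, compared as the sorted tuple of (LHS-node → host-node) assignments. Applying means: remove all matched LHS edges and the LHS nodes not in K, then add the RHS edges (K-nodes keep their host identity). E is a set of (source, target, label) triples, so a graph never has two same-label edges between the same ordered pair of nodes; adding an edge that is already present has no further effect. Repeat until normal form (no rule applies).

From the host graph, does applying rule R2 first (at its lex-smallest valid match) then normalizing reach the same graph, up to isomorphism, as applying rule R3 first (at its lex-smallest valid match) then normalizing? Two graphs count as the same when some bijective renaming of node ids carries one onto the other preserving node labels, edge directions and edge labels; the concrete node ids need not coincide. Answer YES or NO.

Answer: YES

Steps:
branch R2-first: apply at {0↦5, 1↦1, 2↦4, 3↦0} → |E|=6, then 2 more step(s) → NF |V|=5 |E|=3 V={0:D, 2:D, 3:C, 9:C, 10:B} E=0-p->0 2-q->2 2-q->10
branch R3-first: apply at {0↦3, 1↦4} → |E|=7, then 2 more step(s) → NF |V|=5 |E|=3 V={0:D, 2:D, 6:C, 9:C, 10:B} E=0-p->0 2-q->2 2-q->10
graphs isomorphic (equal up to label-preserving node renaming)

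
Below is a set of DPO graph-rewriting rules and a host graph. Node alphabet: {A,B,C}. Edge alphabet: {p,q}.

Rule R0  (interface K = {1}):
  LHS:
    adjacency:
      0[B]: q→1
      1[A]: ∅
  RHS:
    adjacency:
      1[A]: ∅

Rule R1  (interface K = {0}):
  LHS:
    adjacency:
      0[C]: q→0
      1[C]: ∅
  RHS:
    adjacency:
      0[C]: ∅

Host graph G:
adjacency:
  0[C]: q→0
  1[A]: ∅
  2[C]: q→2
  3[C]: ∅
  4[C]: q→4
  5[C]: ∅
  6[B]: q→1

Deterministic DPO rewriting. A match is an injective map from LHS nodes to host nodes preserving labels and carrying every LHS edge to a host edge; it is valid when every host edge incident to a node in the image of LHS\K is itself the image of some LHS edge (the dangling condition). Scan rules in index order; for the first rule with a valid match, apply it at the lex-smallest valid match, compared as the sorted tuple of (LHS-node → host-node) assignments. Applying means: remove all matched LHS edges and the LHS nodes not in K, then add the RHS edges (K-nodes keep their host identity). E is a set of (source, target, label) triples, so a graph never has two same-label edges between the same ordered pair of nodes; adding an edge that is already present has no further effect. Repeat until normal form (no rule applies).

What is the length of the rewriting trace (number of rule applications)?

start.  V:7 E:4  edges: 0-q->0 2-q->2 4-q->4 6-q->1
1. fire R0 via {0↦6, 1↦1}  →  V:6 E:3  edges: 0-q->0 2-q->2 4-q->4
2. fire R1 via {0↦0, 1↦3}  →  V:5 E:2  edges: 2-q->2 4-q->4
3. fire R1 via {0↦2, 1↦0}  →  V:4 E:1  edges: 4-q->4
4. fire R1 via {0↦4, 1↦2}  →  V:3 E:0  edges: ∅
halt: no rule applies after step 4

Answer: 4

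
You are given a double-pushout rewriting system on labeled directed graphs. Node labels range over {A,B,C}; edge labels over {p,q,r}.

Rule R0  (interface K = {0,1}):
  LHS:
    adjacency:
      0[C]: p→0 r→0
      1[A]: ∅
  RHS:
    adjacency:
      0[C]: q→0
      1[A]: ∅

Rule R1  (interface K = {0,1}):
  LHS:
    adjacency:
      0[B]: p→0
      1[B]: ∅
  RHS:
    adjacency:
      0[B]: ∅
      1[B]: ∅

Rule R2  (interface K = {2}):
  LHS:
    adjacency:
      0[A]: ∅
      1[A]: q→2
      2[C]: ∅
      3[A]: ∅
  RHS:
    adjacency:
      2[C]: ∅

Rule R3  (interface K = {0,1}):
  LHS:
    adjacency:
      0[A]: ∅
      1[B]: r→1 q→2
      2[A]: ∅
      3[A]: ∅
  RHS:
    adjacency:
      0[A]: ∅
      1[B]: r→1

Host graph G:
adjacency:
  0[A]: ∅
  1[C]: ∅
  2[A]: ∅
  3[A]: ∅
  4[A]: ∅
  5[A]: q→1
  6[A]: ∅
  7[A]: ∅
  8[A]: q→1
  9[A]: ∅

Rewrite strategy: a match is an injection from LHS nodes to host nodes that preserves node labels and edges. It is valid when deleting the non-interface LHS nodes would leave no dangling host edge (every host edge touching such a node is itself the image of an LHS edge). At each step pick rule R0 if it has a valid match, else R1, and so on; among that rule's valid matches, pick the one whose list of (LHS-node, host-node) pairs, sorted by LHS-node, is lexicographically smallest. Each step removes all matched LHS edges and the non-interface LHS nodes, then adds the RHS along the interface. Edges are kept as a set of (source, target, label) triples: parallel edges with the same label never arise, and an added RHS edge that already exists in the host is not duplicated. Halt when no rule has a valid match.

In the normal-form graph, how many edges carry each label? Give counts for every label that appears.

Answer: (no edges)

Steps:
initial: |V|=10 |E|=2  E = 5-q->1 8-q->1
step 1: apply R2 at {0↦0, 1↦5, 2↦1, 3↦2}  → |V|=7 |E|=1  E = 8-q->1
step 2: apply R2 at {0↦3, 1↦8, 2↦1, 3↦4}  → |V|=4 |E|=0  E = ∅
halt: no rule applies after step 2
NF edges: []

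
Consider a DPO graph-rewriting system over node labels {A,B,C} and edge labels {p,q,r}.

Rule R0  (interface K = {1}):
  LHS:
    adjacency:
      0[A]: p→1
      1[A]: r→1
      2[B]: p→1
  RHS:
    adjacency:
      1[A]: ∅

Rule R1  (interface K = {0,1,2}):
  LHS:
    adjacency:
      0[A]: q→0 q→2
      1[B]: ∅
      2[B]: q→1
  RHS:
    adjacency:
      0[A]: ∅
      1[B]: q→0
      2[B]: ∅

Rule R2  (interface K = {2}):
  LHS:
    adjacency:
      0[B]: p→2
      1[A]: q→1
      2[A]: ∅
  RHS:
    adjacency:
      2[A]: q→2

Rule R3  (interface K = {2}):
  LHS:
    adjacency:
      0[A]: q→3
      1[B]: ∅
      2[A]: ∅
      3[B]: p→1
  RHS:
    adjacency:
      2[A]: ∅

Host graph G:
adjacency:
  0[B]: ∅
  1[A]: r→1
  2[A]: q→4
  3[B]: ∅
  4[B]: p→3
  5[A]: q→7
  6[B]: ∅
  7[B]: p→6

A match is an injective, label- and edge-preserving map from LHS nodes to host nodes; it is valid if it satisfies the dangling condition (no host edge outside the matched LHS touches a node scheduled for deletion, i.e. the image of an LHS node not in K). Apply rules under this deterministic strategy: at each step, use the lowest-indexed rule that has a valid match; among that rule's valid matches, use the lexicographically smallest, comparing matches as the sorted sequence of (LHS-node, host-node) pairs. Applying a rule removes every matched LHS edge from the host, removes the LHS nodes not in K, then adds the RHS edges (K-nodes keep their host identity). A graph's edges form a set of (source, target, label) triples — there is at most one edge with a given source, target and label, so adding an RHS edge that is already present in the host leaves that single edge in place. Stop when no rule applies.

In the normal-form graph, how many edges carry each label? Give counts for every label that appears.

start.  V:8 E:5  edges: 1-r->1 2-q->4 4-p->3 5-q->7 7-p->6
1. fire R3 via {0↦2, 1↦3, 2↦1, 3↦4}  →  V:5 E:3  edges: 1-r->1 5-q->7 7-p->6
2. fire R3 via {0↦5, 1↦6, 2↦1, 3↦7}  →  V:2 E:1  edges: 1-r->1
final graph: no rule applies after step 2
NF edges: [(1, 1, 'r')]

Answer: r:1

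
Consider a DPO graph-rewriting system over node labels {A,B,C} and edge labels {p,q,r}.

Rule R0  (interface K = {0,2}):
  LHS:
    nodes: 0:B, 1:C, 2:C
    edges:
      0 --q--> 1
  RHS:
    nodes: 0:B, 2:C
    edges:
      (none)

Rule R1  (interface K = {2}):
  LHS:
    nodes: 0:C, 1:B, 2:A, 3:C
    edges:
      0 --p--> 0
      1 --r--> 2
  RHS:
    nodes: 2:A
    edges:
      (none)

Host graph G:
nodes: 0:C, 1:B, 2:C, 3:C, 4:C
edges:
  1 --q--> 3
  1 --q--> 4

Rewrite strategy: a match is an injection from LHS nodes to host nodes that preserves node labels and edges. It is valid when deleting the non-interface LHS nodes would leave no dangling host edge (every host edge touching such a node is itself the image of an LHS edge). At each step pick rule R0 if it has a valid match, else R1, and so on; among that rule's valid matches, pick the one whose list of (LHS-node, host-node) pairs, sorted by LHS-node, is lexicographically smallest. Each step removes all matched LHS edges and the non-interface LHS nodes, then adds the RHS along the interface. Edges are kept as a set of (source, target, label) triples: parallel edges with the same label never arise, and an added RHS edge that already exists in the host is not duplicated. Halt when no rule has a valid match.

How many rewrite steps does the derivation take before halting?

Answer: 2

Steps:
start.  V:5 E:2  edges: 1-q->3 1-q->4
1. fire R0 via {0↦1, 1↦3, 2↦0}  →  V:4 E:1  edges: 1-q->4
2. fire R0 via {0↦1, 1↦4, 2↦0}  →  V:3 E:0  edges: ∅
halt: no rule applies after step 2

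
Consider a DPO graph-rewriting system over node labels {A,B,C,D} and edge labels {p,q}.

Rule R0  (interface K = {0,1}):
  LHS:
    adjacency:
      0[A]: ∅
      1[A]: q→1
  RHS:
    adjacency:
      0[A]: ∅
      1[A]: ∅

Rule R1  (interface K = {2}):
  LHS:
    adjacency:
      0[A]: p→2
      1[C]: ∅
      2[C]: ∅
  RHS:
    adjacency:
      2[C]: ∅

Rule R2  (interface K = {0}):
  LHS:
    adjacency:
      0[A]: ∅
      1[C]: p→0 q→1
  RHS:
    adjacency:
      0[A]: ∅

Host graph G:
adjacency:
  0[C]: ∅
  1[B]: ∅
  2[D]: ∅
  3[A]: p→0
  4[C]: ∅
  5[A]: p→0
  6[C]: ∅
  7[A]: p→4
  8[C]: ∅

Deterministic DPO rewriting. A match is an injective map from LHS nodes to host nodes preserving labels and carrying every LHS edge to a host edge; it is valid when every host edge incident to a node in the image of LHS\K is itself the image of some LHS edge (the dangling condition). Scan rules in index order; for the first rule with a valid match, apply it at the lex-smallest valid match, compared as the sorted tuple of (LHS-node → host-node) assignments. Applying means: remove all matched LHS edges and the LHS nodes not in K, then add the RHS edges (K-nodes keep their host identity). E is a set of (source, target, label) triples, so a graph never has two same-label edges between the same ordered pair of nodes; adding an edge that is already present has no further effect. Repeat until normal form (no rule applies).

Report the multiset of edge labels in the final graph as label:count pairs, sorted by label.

Answer: (no edges)

Rewrite trace:
[0] host  ⇒  9 nodes, 3 edges  {3-p->0 5-p->0 7-p->4}
[1] R1 @ {0↦3, 1↦6, 2↦0}  ⇒  7 nodes, 2 edges  {5-p->0 7-p->4}
[2] R1 @ {0↦5, 1↦8, 2↦0}  ⇒  5 nodes, 1 edges  {7-p->4}
[3] R1 @ {0↦7, 1↦0, 2↦4}  ⇒  3 nodes, 0 edges  {∅}
normal form: no rule applies after step 3
NF edges: []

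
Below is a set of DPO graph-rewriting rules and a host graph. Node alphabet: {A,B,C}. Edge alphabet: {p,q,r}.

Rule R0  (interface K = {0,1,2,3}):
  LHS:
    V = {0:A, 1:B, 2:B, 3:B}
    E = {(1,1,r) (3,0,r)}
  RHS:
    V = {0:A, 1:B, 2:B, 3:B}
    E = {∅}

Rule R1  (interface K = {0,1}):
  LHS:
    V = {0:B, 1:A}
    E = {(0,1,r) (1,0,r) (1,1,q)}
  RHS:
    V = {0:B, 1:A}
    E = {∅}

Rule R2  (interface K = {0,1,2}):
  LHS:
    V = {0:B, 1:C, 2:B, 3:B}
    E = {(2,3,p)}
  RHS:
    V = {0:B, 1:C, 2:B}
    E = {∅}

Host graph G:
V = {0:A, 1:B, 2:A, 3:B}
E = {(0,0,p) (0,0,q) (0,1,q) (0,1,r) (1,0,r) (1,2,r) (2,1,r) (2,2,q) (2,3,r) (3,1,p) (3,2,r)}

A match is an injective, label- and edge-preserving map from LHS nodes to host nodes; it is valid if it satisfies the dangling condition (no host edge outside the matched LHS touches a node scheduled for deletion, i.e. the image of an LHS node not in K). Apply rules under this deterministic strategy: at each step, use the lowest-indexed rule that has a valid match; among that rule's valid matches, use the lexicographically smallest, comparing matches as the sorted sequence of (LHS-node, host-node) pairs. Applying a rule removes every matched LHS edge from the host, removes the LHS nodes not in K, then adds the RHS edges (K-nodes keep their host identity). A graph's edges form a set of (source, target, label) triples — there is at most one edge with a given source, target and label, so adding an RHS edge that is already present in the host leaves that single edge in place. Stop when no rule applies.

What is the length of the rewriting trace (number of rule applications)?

[0] host  ⇒  4 nodes, 11 edges  {0-p->0 0-q->0 0-q->1 0-r->1 1-r->0 1-r->2 2-r->1 2-q->2 2-r->3 3-p->1 3-r->2}
[1] R1 @ {0↦1, 1↦0}  ⇒  4 nodes, 8 edges  {0-p->0 0-q->1 1-r->2 2-r->1 2-q->2 2-r->3 3-p->1 3-r->2}
[2] R1 @ {0↦1, 1↦2}  ⇒  4 nodes, 5 edges  {0-p->0 0-q->1 2-r->3 3-p->1 3-r->2}
halt: no rule applies after step 2

Answer: 2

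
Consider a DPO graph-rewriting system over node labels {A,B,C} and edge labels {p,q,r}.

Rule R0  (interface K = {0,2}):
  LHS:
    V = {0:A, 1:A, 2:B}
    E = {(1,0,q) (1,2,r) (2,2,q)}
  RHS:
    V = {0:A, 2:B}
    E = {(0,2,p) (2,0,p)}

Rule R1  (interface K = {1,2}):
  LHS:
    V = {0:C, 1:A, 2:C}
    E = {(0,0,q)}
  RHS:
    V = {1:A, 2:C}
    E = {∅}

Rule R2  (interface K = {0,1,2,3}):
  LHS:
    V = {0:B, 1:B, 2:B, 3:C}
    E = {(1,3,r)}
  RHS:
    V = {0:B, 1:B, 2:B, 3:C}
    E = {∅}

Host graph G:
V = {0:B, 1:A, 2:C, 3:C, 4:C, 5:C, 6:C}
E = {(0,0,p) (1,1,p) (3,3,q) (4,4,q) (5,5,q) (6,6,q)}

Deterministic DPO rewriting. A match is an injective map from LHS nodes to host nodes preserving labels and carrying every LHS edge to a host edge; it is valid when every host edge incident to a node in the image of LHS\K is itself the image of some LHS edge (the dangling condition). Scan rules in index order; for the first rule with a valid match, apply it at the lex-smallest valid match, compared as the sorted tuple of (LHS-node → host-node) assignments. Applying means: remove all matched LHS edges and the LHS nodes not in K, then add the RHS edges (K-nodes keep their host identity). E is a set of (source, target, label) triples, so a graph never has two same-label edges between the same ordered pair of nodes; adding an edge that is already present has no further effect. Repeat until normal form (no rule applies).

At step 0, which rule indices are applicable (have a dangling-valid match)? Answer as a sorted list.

R0: no valid match — LHS pattern not found
R1: 16 valid matches — {0↦3, 1↦1, 2↦2}, {0↦3, 1↦1, 2↦4}, {0↦3, 1↦1, 2↦5} (+13 more)
R2: no valid match — LHS pattern not found

Answer: [R1]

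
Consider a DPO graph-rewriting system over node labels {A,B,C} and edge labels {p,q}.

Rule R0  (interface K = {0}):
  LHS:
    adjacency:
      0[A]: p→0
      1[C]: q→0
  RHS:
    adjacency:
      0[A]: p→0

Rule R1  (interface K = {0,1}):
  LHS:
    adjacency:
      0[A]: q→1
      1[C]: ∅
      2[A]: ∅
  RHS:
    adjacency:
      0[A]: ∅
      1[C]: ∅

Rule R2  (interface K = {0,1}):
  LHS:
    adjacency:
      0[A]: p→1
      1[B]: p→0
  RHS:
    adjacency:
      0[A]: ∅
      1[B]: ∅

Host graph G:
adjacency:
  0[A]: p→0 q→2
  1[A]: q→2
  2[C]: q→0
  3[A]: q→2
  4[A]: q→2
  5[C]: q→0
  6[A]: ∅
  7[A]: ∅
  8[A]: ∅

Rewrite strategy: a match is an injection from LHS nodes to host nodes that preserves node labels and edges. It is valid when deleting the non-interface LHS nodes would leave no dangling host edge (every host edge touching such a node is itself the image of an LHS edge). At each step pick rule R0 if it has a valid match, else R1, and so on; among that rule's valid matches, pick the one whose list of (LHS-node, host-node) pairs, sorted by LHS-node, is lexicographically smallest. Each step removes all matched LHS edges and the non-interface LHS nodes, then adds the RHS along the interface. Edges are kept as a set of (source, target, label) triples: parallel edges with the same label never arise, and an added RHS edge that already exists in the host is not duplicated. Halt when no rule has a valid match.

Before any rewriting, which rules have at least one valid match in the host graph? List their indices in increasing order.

Answer: [R0,R1]

Steps:
R0: 1 valid match — {0↦0, 1↦5}
R1: 12 valid matches — {0↦0, 1↦2, 2↦6}, {0↦0, 1↦2, 2↦7}, {0↦0, 1↦2, 2↦8} (+9 more)
R2: no valid match — LHS pattern not found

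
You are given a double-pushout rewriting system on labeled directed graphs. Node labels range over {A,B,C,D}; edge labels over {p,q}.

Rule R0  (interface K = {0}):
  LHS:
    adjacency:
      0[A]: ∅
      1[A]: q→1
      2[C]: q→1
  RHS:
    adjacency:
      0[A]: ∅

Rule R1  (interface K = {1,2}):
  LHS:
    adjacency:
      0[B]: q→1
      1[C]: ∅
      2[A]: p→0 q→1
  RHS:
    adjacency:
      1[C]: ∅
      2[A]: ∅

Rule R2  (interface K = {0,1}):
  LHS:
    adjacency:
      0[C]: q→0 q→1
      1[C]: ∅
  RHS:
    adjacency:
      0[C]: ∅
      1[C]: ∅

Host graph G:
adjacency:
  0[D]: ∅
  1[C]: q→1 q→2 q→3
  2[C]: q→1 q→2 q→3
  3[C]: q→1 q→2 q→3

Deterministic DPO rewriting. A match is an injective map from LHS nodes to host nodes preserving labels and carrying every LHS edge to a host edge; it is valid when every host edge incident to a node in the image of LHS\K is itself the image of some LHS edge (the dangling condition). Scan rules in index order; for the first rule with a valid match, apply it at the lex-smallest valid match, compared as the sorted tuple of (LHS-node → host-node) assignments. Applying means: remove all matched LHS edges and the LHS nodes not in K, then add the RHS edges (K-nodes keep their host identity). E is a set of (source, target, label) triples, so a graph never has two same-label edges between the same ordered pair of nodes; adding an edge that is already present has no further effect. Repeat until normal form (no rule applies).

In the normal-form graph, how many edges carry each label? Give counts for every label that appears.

start.  V:4 E:9  edges: 1-q->1 1-q->2 1-q->3 2-q->1 2-q->2 2-q->3 3-q->1 3-q->2 3-q->3
1. fire R2 via {0↦1, 1↦2}  →  V:4 E:7  edges: 1-q->3 2-q->1 2-q->2 2-q->3 3-q->1 3-q->2 3-q->3
2. fire R2 via {0↦2, 1↦1}  →  V:4 E:5  edges: 1-q->3 2-q->3 3-q->1 3-q->2 3-q->3
3. fire R2 via {0↦3, 1↦1}  →  V:4 E:3  edges: 1-q->3 2-q->3 3-q->2
normal form: no rule applies after step 3
NF edges: [(1, 3, 'q'), (2, 3, 'q'), (3, 2, 'q')]

Answer: q:3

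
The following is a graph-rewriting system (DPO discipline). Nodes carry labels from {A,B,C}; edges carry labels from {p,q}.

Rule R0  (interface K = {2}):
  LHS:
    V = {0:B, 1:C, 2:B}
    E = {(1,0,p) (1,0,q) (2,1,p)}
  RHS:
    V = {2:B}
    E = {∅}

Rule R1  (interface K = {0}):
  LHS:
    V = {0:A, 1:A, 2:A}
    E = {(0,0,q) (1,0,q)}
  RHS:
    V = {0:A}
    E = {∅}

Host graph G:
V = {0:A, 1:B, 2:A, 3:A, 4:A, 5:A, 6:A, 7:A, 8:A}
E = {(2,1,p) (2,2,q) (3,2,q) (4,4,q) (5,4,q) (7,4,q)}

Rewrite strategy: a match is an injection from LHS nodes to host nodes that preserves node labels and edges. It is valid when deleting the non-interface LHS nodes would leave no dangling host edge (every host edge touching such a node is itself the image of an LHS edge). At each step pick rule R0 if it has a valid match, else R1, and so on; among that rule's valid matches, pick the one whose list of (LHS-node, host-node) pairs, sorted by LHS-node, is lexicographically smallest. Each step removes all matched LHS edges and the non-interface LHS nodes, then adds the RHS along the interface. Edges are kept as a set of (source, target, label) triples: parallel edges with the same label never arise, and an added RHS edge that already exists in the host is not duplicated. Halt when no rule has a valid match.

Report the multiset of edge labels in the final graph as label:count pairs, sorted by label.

initial: |V|=9 |E|=6  E = 2-p->1 2-q->2 3-q->2 4-q->4 5-q->4 7-q->4
step 1: apply R1 at {0↦2, 1↦3, 2↦0}  → |V|=7 |E|=4  E = 2-p->1 4-q->4 5-q->4 7-q->4
step 2: apply R1 at {0↦4, 1↦5, 2↦6}  → |V|=5 |E|=2  E = 2-p->1 7-q->4
final graph: no rule applies after step 2
NF edges: [(2, 1, 'p'), (7, 4, 'q')]

Answer: p:1 q:1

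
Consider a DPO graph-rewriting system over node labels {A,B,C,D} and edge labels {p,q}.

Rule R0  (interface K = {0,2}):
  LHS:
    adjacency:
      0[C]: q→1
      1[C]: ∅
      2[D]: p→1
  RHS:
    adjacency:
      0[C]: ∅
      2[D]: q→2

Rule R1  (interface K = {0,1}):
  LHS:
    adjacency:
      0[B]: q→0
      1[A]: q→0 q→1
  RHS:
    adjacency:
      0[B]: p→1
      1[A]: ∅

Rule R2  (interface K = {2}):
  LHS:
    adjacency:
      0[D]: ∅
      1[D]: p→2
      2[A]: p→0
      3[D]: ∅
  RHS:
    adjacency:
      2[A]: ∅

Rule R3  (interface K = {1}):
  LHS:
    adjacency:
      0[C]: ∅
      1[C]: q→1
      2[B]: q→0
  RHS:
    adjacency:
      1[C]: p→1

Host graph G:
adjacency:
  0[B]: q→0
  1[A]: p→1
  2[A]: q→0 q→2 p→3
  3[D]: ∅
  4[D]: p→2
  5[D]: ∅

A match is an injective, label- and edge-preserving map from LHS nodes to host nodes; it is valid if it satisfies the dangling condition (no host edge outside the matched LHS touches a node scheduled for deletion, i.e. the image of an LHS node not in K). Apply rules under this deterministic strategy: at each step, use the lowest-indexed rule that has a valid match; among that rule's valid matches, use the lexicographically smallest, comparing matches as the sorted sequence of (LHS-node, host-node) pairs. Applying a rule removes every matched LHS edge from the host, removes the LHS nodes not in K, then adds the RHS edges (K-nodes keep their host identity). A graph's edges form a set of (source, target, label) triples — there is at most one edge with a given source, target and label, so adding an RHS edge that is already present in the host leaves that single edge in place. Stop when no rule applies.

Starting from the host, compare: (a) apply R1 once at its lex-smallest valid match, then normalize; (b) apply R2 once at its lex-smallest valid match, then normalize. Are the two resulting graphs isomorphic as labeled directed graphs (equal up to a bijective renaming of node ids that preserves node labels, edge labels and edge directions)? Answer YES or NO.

Answer: YES

Derivation:
branch R1-first: apply at {0↦0, 1↦2} → |E|=4, then 1 more step(s) → NF |V|=3 |E|=2 V={0:B, 1:A, 2:A} E=0-p->2 1-p->1
branch R2-first: apply at {0↦3, 1↦4, 2↦2, 3↦5} → |E|=4, then 1 more step(s) → NF |V|=3 |E|=2 V={0:B, 1:A, 2:A} E=0-p->2 1-p->1
graphs isomorphic (equal up to label-preserving node renaming)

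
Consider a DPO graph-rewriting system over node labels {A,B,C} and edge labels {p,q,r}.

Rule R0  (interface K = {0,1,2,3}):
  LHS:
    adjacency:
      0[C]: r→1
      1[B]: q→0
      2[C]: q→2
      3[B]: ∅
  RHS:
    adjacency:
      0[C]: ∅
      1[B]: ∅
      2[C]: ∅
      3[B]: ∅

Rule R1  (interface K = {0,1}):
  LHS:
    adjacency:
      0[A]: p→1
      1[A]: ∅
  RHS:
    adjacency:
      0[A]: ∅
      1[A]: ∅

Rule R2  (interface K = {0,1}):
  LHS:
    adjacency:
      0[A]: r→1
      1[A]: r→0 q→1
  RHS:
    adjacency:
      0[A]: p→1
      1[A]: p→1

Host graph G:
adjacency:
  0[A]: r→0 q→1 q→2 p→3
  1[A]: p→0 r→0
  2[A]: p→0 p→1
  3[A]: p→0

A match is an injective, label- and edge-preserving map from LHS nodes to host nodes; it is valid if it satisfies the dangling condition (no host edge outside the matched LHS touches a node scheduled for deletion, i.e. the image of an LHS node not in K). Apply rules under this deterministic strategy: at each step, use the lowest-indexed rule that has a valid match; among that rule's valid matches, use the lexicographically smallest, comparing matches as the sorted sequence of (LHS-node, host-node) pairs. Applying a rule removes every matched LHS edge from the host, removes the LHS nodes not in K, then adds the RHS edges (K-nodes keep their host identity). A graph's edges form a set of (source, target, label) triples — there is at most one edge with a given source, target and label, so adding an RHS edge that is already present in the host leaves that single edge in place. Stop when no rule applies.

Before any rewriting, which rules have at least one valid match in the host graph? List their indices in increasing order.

Answer: [R1]

Steps:
R0: no valid match — LHS pattern not found
R1: 5 valid matches — {0↦0, 1↦3}, {0↦1, 1↦0}, {0↦2, 1↦0} (+2 more)
R2: no valid match — LHS pattern not found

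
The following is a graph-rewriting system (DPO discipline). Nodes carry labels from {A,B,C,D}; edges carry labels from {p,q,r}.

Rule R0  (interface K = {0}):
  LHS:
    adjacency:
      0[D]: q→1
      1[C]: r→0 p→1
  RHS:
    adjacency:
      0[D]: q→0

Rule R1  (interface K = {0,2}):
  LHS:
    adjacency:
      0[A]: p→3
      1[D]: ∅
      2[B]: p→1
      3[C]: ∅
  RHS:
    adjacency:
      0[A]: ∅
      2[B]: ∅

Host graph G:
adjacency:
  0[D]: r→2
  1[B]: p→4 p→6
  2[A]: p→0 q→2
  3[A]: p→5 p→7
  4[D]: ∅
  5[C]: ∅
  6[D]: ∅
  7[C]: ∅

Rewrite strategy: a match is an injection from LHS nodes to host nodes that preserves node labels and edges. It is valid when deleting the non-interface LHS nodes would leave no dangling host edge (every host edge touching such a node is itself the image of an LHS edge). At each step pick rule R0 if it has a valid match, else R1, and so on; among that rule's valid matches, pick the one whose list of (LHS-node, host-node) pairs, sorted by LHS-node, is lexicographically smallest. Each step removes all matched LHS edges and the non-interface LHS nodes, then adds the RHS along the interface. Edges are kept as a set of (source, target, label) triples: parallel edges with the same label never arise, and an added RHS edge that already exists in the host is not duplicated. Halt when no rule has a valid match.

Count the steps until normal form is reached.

initial: |V|=8 |E|=7  E = 0-r->2 1-p->4 1-p->6 2-p->0 2-q->2 3-p->5 3-p->7
step 1: apply R1 at {0↦3, 1↦4, 2↦1, 3↦5}  → |V|=6 |E|=5  E = 0-r->2 1-p->6 2-p->0 2-q->2 3-p->7
step 2: apply R1 at {0↦3, 1↦6, 2↦1, 3↦7}  → |V|=4 |E|=3  E = 0-r->2 2-p->0 2-q->2
normal form: no rule applies after step 2

Answer: 2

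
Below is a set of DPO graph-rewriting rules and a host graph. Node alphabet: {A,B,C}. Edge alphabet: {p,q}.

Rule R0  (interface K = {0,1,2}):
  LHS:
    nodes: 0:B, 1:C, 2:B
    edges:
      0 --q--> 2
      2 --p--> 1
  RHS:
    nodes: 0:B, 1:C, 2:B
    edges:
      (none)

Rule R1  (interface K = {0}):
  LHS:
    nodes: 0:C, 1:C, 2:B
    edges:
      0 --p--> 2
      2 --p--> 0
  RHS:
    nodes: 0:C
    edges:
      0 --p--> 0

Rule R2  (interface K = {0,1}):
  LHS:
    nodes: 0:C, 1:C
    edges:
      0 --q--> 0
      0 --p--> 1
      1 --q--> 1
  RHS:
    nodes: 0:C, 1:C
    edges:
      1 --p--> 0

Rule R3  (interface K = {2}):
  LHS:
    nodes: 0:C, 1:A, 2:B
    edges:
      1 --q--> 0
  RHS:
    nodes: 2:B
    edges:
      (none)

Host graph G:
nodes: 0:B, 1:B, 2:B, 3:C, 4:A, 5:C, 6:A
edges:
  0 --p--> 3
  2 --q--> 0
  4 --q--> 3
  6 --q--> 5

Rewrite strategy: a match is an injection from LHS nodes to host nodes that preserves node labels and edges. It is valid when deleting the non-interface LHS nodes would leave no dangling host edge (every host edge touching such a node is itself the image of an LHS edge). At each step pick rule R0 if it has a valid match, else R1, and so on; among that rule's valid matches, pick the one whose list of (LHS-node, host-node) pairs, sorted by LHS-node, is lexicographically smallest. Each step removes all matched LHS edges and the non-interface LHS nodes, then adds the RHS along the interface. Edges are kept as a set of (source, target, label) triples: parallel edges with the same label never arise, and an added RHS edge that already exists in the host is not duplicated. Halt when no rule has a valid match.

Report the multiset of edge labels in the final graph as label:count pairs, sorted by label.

Answer: (no edges)

Steps:
initial: |V|=7 |E|=4  E = 0-p->3 2-q->0 4-q->3 6-q->5
step 1: apply R0 at {0↦2, 1↦3, 2↦0}  → |V|=7 |E|=2  E = 4-q->3 6-q->5
step 2: apply R3 at {0↦3, 1↦4, 2↦0}  → |V|=5 |E|=1  E = 6-q->5
step 3: apply R3 at {0↦5, 1↦6, 2↦0}  → |V|=3 |E|=0  E = ∅
normal form: no rule applies after step 3
NF edges: []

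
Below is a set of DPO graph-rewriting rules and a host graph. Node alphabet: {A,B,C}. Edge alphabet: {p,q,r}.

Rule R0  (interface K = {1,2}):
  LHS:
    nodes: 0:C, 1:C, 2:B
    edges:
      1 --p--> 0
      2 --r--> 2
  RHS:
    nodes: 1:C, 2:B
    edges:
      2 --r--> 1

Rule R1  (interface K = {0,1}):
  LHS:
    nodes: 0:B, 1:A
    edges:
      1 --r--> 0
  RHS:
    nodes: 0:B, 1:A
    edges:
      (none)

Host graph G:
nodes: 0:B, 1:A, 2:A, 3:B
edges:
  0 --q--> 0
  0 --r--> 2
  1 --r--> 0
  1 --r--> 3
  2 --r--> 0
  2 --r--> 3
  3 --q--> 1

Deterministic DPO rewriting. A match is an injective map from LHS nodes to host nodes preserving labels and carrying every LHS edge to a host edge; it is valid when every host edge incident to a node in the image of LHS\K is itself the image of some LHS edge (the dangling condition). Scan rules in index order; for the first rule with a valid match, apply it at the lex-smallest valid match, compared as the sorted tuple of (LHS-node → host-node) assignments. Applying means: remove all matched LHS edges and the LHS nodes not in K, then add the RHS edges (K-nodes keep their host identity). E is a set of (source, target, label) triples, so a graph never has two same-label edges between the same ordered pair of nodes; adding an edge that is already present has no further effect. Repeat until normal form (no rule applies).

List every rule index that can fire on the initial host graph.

Answer: [R1]

Steps:
R0: no valid match — LHS pattern not found
R1: 4 valid matches — {0↦0, 1↦1}, {0↦0, 1↦2}, {0↦3, 1↦1} (+1 more)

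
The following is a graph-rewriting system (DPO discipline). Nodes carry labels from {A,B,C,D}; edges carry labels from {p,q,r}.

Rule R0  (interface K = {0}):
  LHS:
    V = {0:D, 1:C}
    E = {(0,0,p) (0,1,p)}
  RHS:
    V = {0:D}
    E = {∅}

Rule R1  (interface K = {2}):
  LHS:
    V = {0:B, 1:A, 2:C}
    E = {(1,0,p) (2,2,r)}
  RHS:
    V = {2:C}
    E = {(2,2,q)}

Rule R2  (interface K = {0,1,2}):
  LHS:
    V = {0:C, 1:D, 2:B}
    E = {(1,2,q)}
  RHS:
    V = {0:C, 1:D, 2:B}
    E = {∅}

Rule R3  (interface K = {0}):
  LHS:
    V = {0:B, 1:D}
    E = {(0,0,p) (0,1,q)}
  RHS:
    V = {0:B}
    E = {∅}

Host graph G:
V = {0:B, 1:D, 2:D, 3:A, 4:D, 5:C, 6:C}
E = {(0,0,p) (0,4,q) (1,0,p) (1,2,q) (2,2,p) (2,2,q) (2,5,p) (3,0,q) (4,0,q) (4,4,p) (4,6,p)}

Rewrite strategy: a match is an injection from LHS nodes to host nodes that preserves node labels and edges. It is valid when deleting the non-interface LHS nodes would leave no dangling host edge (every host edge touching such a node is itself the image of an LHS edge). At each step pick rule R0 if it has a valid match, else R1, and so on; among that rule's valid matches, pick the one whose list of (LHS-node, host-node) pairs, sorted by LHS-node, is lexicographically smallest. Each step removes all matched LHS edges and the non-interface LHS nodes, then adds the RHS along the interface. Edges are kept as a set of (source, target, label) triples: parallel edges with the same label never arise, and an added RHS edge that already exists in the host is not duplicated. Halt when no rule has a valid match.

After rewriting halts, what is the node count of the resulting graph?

[0] host  ⇒  7 nodes, 11 edges  {0-p->0 0-q->4 1-p->0 1-q->2 2-p->2 2-q->2 2-p->5 3-q->0 4-q->0 4-p->4 4-p->6}
[1] R0 @ {0↦2, 1↦5}  ⇒  6 nodes, 9 edges  {0-p->0 0-q->4 1-p->0 1-q->2 2-q->2 3-q->0 4-q->0 4-p->4 4-p->6}
[2] R0 @ {0↦4, 1↦6}  ⇒  5 nodes, 7 edges  {0-p->0 0-q->4 1-p->0 1-q->2 2-q->2 3-q->0 4-q->0}
halt: no rule applies after step 2
NF nodes: {0:B, 1:D, 2:D, 3:A, 4:D}

Answer: 5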